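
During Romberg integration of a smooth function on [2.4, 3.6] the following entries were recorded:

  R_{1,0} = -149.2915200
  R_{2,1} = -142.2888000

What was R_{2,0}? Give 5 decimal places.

-144.03948

From R_{2,1} = (4·R_{2,0} − R_{1,0})/3, solve for R_{2,0}:
4·R_{2,0} = 3·(-142.2888000) + (-149.2915200) = -576.1579200
R_{2,0} = -144.0394800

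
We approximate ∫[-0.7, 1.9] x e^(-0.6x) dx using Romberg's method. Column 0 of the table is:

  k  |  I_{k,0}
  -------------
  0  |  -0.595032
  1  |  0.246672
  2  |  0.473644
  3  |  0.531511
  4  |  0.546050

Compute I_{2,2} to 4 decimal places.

Richardson extrapolation on the trapezoidal column (denominator 4−1=3):
I_{1,1} = (4·0.246672 − (-0.595032)) / 3 = 0.527240
I_{2,1} = (4·0.473644 − 0.246672) / 3 = 0.549301
I_{2,2} = (16·0.549301 − 0.527240) / 15 = 0.550772

0.5508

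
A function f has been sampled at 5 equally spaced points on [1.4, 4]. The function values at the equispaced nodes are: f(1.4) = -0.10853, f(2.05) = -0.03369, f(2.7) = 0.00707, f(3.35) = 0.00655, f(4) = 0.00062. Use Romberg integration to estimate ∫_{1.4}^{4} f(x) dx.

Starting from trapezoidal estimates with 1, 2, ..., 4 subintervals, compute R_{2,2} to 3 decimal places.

-0.044

R_{0,0} (trapezoid, 1 panel, h=2.6000): -0.14028
R_{1,0} (trapezoid, 2 panels, h=1.3000): -0.06095
R_{2,0} (trapezoid, 4 panels, h=0.6500): -0.04812
R_{1,1} = -0.06095 + (-0.06095 − (-0.14028))/3 = -0.03451
R_{2,1} = -0.04812 + (-0.04812 − (-0.06095))/3 = -0.04384
R_{2,2} = -0.04384 + (-0.04384 − (-0.03451))/15 = -0.04446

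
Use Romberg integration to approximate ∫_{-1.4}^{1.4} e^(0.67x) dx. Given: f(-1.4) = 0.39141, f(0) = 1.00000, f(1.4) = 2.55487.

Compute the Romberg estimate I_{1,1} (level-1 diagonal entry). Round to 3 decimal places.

3.242

I_{0,0} (trapezoid, 1 panel, h=2.8000): 4.12479
I_{1,0} (trapezoid, 2 panels, h=1.4000): 3.46240
I_{1,1} = 3.46240 + (3.46240 − 4.12479)/3 = 3.24160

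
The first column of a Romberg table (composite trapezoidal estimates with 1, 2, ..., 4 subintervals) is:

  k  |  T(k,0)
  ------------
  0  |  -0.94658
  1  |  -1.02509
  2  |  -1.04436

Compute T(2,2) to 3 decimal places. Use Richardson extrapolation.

-1.051

Richardson extrapolation on the trapezoidal column (denominator 4−1=3):
T(1,1) = (4·(-1.02509) − (-0.94658)) / 3 = -1.05126
T(2,1) = (4·(-1.04436) − (-1.02509)) / 3 = -1.05078
T(2,2) = (16·(-1.05078) − (-1.05126)) / 15 = -1.05075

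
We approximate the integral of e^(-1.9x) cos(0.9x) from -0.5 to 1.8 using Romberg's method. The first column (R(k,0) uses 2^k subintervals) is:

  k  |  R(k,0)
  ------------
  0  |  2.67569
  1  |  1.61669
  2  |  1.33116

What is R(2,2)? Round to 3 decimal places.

Richardson extrapolation on the trapezoidal column (denominator 4−1=3):
R(1,1) = 1.61669 + (1.61669 − 2.67569)/3 = 1.26369
R(2,1) = 1.33116 + (1.33116 − 1.61669)/3 = 1.23598
R(2,2) = 1.23598 + (1.23598 − 1.26369)/15 = 1.23413

1.234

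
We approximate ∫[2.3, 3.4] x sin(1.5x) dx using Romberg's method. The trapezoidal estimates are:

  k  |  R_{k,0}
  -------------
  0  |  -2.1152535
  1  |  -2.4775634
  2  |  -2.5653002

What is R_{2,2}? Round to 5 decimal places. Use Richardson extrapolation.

R_{1,1} = (4·(-2.4775634) − (-2.1152535)) / 3 = -2.5983334
R_{2,1} = (4·(-2.5653002) − (-2.4775634)) / 3 = -2.5945458
R_{2,2} = -2.5945458 + (-2.5945458 − (-2.5983334))/15 = -2.5942933

-2.59429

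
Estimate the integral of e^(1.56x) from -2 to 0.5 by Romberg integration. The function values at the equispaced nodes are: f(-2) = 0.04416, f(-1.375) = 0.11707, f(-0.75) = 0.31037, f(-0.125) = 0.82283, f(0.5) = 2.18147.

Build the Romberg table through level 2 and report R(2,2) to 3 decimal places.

R(0,0) (trapezoid, 1 panel, h=2.5000): 2.78204
R(1,0) (trapezoid, 2 panels, h=1.2500): 1.77898
R(2,0) (trapezoid, 4 panels, h=0.6250): 1.47693
R(1,1) = 1.77898 + (1.77898 − 2.78204)/3 = 1.44463
R(2,1) = 1.47693 + (1.47693 − 1.77898)/3 = 1.37625
R(2,2) = 1.37625 + (1.37625 − 1.44463)/15 = 1.37169

1.372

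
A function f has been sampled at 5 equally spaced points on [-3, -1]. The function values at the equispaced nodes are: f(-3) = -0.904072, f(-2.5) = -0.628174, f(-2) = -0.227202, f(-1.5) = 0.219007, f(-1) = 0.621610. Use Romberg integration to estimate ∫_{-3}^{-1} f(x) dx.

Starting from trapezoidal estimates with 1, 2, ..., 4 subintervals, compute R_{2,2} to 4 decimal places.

-0.3955

R_{0,0} (trapezoid, 1 panel, h=2.0000): -0.282462
R_{1,0} (trapezoid, 2 panels, h=1.0000): -0.368433
R_{2,0} (trapezoid, 4 panels, h=0.5000): -0.388800
R_{1,1} = -0.368433 + (-0.368433 − (-0.282462))/3 = -0.397090
R_{2,1} = -0.388800 + (-0.388800 − (-0.368433))/3 = -0.395589
R_{2,2} = -0.395589 + (-0.395589 − (-0.397090))/15 = -0.395489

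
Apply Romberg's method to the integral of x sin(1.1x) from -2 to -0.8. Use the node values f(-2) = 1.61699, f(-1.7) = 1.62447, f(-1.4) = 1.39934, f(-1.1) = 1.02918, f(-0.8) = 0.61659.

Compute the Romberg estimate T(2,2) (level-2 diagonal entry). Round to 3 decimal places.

T(0,0) (trapezoid, 1 panel, h=1.2000): 1.34015
T(1,0) (trapezoid, 2 panels, h=0.6000): 1.50968
T(2,0) (trapezoid, 4 panels, h=0.3000): 1.55093
T(1,1) = 1.50968 + (1.50968 − 1.34015)/3 = 1.56619
T(2,1) = 1.55093 + (1.55093 − 1.50968)/3 = 1.56468
T(2,2) = 1.56468 + (1.56468 − 1.56619)/15 = 1.56458

1.565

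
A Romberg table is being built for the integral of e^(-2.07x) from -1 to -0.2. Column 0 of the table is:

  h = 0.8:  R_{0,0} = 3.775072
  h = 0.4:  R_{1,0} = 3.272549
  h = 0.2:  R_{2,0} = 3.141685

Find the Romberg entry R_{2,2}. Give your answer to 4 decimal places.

3.0976

Richardson extrapolation on the trapezoidal column (denominator 4−1=3):
R_{1,1} = (4·3.272549 − 3.775072) / 3 = 3.105041
R_{2,1} = (4·3.141685 − 3.272549) / 3 = 3.098064
R_{2,2} = 3.098064 + (3.098064 − 3.105041)/15 = 3.097599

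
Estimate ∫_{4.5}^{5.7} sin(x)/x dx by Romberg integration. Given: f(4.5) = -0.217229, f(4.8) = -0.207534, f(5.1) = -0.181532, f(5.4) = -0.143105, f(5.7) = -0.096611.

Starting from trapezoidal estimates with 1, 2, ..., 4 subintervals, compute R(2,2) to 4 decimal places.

-0.2079

R(0,0) (trapezoid, 1 panel, h=1.2000): -0.188304
R(1,0) (trapezoid, 2 panels, h=0.6000): -0.203071
R(2,0) (trapezoid, 4 panels, h=0.3000): -0.206727
R(1,1) = -0.203071 + (-0.203071 − (-0.188304))/3 = -0.207993
R(2,1) = -0.206727 + (-0.206727 − (-0.203071))/3 = -0.207946
R(2,2) = -0.207946 + (-0.207946 − (-0.207993))/15 = -0.207943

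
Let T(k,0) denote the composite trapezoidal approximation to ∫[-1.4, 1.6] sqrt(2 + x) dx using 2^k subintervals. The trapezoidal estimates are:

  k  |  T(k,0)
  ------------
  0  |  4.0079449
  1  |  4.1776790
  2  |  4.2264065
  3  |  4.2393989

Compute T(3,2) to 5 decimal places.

4.24380

T(2,1) = (4·4.2264065 − 4.1776790) / 3 = 4.2426490
T(3,1) = 4.2393989 + (4.2393989 − 4.2264065)/3 = 4.2437297
T(3,2) = (16·4.2437297 − 4.2426490) / 15 = 4.2438017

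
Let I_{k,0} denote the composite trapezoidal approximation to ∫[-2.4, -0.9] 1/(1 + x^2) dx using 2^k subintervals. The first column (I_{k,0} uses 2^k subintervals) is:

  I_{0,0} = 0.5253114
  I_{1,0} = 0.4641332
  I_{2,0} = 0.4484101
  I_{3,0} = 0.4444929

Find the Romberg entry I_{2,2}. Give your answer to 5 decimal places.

0.44313

Richardson extrapolation on the trapezoidal column (denominator 4−1=3):
I_{1,1} = (4·0.4641332 − 0.5253114) / 3 = 0.4437405
I_{2,1} = 0.4484101 + (0.4484101 − 0.4641332)/3 = 0.4431691
I_{2,2} = (16·0.4431691 − 0.4437405) / 15 = 0.4431310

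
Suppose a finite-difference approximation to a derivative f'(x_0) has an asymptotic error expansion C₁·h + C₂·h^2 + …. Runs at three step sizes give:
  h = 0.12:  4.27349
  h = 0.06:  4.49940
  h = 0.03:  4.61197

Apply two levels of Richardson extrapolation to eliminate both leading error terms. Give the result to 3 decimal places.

First eliminate the h term (factor 2^1 = 2):
  B₁ = (2·4.49940 − 4.27349)/1 = 4.72531
  B₂ = (2·4.61197 − 4.49940)/1 = 4.72454
Then eliminate the h^2 term (factor 2^2 = 4):
  (4·4.72454 − 4.72531)/3 = 4.72428

4.724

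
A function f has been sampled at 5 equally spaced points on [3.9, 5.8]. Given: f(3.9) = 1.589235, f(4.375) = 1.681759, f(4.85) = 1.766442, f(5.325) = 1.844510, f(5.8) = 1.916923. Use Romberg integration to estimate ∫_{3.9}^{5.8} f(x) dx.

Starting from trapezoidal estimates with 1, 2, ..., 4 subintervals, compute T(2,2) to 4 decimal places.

T(0,0) (trapezoid, 1 panel, h=1.9000): 3.330850
T(1,0) (trapezoid, 2 panels, h=0.9500): 3.343545
T(2,0) (trapezoid, 4 panels, h=0.4750): 3.346750
T(1,1) = 3.343545 + (3.343545 − 3.330850)/3 = 3.347777
T(2,1) = 3.346750 + (3.346750 − 3.343545)/3 = 3.347818
T(2,2) = 3.347818 + (3.347818 − 3.347777)/15 = 3.347821

3.3478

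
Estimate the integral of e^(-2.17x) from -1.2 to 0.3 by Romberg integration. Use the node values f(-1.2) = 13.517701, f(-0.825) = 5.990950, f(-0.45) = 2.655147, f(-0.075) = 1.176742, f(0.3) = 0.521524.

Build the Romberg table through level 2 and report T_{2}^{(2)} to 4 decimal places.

T_{0}^{(0)} (trapezoid, 1 panel, h=1.5000): 10.529419
T_{1}^{(0)} (trapezoid, 2 panels, h=0.7500): 7.256070
T_{2}^{(0)} (trapezoid, 4 panels, h=0.3750): 6.315919
T_{1}^{(1)} = 7.256070 + (7.256070 − 10.529419)/3 = 6.164954
T_{2}^{(1)} = 6.315919 + (6.315919 − 7.256070)/3 = 6.002535
T_{2}^{(2)} = 6.002535 + (6.002535 − 6.164954)/15 = 5.991707

5.9917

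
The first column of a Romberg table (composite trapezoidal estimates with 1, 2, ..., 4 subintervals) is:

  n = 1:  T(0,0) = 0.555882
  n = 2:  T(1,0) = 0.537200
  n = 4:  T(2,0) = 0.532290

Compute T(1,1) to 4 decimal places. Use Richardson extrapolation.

0.5310

Richardson extrapolation on the trapezoidal column (denominator 4−1=3):
T(1,1) = (4·0.537200 − 0.555882) / 3 = 0.530973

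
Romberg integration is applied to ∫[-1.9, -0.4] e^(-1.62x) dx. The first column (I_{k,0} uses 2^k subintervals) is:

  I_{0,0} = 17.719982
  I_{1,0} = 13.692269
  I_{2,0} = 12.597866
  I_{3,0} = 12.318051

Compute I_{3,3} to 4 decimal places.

Richardson extrapolation on the trapezoidal column (denominator 4−1=3):
I_{1,1} = 13.692269 + (13.692269 − 17.719982)/3 = 12.349698
I_{2,1} = 12.597866 + (12.597866 − 13.692269)/3 = 12.233065
I_{3,1} = 12.318051 + (12.318051 − 12.597866)/3 = 12.224779
I_{2,2} = 12.233065 + (12.233065 − 12.349698)/15 = 12.225289
I_{3,2} = (16·12.224779 − 12.233065) / 15 = 12.224227
I_{3,3} = (64·12.224227 − 12.225289) / 63 = 12.224210

12.2242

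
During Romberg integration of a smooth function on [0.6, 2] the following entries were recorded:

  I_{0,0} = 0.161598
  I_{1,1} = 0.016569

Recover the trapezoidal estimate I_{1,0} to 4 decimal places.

0.0528

From I_{1,1} = (4·I_{1,0} − I_{0,0})/3, solve for I_{1,0}:
4·I_{1,0} = 3·0.016569 + 0.161598 = 0.211305
I_{1,0} = 0.052826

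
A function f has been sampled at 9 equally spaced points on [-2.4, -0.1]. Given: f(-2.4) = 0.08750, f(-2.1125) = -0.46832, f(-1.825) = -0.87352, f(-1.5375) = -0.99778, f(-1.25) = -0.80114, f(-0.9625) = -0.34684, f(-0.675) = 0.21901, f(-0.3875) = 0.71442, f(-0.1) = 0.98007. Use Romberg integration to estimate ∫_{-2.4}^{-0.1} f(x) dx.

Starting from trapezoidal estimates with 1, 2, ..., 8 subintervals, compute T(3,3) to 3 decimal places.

T(0,0) (trapezoid, 1 panel, h=2.3000): 1.22771
T(1,0) (trapezoid, 2 panels, h=1.1500): -0.30746
T(2,0) (trapezoid, 4 panels, h=0.5750): -0.53007
T(3,0) (trapezoid, 8 panels, h=0.2875): -0.58086
T(1,1) = -0.30746 + (-0.30746 − 1.22771)/3 = -0.81918
T(2,1) = -0.53007 + (-0.53007 − (-0.30746))/3 = -0.60427
T(3,1) = -0.58086 + (-0.58086 − (-0.53007))/3 = -0.59779
T(2,2) = -0.60427 + (-0.60427 − (-0.81918))/15 = -0.58994
T(3,2) = -0.59779 + (-0.59779 − (-0.60427))/15 = -0.59736
T(3,3) = -0.59736 + (-0.59736 − (-0.58994))/63 = -0.59748

-0.597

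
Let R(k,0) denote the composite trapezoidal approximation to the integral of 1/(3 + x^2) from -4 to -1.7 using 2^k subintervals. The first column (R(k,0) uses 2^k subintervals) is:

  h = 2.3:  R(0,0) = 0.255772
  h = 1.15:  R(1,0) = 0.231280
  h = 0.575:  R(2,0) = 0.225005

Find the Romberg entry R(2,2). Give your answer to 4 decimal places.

R(1,1) = (4·0.231280 − 0.255772) / 3 = 0.223116
R(2,1) = (4·0.225005 − 0.231280) / 3 = 0.222913
R(2,2) = 0.222913 + (0.222913 − 0.223116)/15 = 0.222899
(Column j=1 coincides with Simpson's rule on the same nodes.)

0.2229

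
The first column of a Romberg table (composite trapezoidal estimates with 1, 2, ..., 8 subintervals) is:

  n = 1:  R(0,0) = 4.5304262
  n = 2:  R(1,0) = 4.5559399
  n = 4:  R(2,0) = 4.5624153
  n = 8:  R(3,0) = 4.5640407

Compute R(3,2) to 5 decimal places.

4.56458

Richardson extrapolation on the trapezoidal column (denominator 4−1=3):
R(2,1) = (4·4.5624153 − 4.5559399) / 3 = 4.5645738
R(3,1) = (4·4.5640407 − 4.5624153) / 3 = 4.5645825
R(3,2) = 4.5645825 + (4.5645825 − 4.5645738)/15 = 4.5645831
(Column j=1 coincides with Simpson's rule on the same nodes.)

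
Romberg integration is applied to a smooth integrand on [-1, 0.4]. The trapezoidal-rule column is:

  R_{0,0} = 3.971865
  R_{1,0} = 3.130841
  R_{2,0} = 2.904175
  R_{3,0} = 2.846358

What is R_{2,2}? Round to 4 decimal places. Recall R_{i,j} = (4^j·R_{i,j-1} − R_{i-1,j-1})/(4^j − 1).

2.8272

Richardson extrapolation on the trapezoidal column (denominator 4−1=3):
R_{1,1} = 3.130841 + (3.130841 − 3.971865)/3 = 2.850500
R_{2,1} = (4·2.904175 − 3.130841) / 3 = 2.828620
R_{2,2} = 2.828620 + (2.828620 − 2.850500)/15 = 2.827161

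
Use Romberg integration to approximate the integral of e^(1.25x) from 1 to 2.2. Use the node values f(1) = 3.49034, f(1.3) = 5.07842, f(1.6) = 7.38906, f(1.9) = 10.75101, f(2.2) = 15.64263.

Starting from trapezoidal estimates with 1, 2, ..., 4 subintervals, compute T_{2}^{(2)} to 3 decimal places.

9.722

T_{0}^{(0)} (trapezoid, 1 panel, h=1.2000): 11.47978
T_{1}^{(0)} (trapezoid, 2 panels, h=0.6000): 10.17333
T_{2}^{(0)} (trapezoid, 4 panels, h=0.3000): 9.83549
T_{1}^{(1)} = 10.17333 + (10.17333 − 11.47978)/3 = 9.73785
T_{2}^{(1)} = 9.83549 + (9.83549 − 10.17333)/3 = 9.72288
T_{2}^{(2)} = 9.72288 + (9.72288 − 9.73785)/15 = 9.72188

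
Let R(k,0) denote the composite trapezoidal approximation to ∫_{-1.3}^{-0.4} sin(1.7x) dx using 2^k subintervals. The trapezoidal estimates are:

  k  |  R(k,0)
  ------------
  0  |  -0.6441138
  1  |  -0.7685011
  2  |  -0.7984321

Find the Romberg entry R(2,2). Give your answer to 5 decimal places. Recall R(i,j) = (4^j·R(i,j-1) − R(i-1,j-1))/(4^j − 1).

-0.80831

Richardson extrapolation on the trapezoidal column (denominator 4−1=3):
R(1,1) = -0.7685011 + (-0.7685011 − (-0.6441138))/3 = -0.8099635
R(2,1) = (4·(-0.7984321) − (-0.7685011)) / 3 = -0.8084091
R(2,2) = -0.8084091 + (-0.8084091 − (-0.8099635))/15 = -0.8083055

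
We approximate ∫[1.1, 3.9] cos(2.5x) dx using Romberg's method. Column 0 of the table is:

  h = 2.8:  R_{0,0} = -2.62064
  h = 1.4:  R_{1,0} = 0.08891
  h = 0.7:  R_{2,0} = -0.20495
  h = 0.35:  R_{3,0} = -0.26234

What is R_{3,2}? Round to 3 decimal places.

-0.280

Richardson extrapolation on the trapezoidal column (denominator 4−1=3):
R_{2,1} = (4·(-0.20495) − 0.08891) / 3 = -0.30290
R_{3,1} = (4·(-0.26234) − (-0.20495)) / 3 = -0.28147
R_{3,2} = -0.28147 + (-0.28147 − (-0.30290))/15 = -0.28004
(Column j=1 coincides with Simpson's rule on the same nodes.)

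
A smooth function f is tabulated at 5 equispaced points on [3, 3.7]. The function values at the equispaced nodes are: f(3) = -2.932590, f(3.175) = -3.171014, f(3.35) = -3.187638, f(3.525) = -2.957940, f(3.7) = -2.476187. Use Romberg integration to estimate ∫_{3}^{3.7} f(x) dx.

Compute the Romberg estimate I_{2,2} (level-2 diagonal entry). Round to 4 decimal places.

I_{0,0} (trapezoid, 1 panel, h=0.7000): -1.893072
I_{1,0} (trapezoid, 2 panels, h=0.3500): -2.062209
I_{2,0} (trapezoid, 4 panels, h=0.1750): -2.103672
I_{1,1} = -2.062209 + (-2.062209 − (-1.893072))/3 = -2.118588
I_{2,1} = -2.103672 + (-2.103672 − (-2.062209))/3 = -2.117493
I_{2,2} = -2.117493 + (-2.117493 − (-2.118588))/15 = -2.117420

-2.1174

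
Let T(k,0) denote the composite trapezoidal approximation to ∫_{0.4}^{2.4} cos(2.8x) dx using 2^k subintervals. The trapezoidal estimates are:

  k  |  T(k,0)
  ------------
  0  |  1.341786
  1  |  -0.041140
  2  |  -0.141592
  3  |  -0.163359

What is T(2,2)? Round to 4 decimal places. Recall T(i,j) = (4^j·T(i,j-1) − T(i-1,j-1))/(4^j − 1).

-0.1533

T(1,1) = (4·(-0.041140) − 1.341786) / 3 = -0.502115
T(2,1) = -0.141592 + (-0.141592 − (-0.041140))/3 = -0.175076
T(2,2) = (16·(-0.175076) − (-0.502115)) / 15 = -0.153273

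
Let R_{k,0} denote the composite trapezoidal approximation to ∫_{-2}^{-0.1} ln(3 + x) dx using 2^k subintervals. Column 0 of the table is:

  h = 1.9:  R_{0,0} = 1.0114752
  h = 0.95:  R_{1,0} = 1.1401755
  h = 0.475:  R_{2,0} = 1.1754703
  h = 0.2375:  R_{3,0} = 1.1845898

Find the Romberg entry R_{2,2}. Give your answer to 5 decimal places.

Richardson extrapolation on the trapezoidal column (denominator 4−1=3):
R_{1,1} = 1.1401755 + (1.1401755 − 1.0114752)/3 = 1.1830756
R_{2,1} = (4·1.1754703 − 1.1401755) / 3 = 1.1872352
R_{2,2} = (16·1.1872352 − 1.1830756) / 15 = 1.1875125

1.18751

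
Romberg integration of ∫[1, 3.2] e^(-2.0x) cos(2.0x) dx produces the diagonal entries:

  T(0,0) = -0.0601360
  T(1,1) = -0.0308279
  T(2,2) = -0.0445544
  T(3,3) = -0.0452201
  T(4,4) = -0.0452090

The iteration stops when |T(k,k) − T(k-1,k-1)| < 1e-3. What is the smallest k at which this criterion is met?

|T(1,1) − T(0,0)| = 0.0293081 ≥ 1e-3
|T(2,2) − T(1,1)| = 0.0137265 ≥ 1e-3
|T(3,3) − T(2,2)| = 0.0006657 < 1e-3

k = 3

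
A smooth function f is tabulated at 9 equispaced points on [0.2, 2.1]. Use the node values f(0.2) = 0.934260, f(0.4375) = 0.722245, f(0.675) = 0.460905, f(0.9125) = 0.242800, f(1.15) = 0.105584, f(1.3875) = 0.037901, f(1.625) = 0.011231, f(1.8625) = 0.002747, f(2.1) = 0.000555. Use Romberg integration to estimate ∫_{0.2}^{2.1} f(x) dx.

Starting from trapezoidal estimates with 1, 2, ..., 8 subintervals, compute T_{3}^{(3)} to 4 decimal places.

T_{0}^{(0)} (trapezoid, 1 panel, h=1.9000): 0.888074
T_{1}^{(0)} (trapezoid, 2 panels, h=0.9500): 0.544342
T_{2}^{(0)} (trapezoid, 4 panels, h=0.4750): 0.496436
T_{3}^{(0)} (trapezoid, 8 panels, h=0.2375): 0.487070
T_{1}^{(1)} = 0.544342 + (0.544342 − 0.888074)/3 = 0.429765
T_{2}^{(1)} = 0.496436 + (0.496436 − 0.544342)/3 = 0.480467
T_{3}^{(1)} = 0.487070 + (0.487070 − 0.496436)/3 = 0.483948
T_{2}^{(2)} = 0.480467 + (0.480467 − 0.429765)/15 = 0.483847
T_{3}^{(2)} = 0.483948 + (0.483948 − 0.480467)/15 = 0.484180
T_{3}^{(3)} = 0.484180 + (0.484180 − 0.483847)/63 = 0.484185

0.4842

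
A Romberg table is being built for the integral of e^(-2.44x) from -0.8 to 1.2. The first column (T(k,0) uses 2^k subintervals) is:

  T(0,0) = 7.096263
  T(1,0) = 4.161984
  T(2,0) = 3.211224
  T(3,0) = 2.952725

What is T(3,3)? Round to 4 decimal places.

2.8645

T(1,1) = (4·4.161984 − 7.096263) / 3 = 3.183891
T(2,1) = (4·3.211224 − 4.161984) / 3 = 2.894304
T(3,1) = (4·2.952725 − 3.211224) / 3 = 2.866559
T(2,2) = 2.894304 + (2.894304 − 3.183891)/15 = 2.874998
T(3,2) = (16·2.866559 − 2.894304) / 15 = 2.864709
T(3,3) = (64·2.864709 − 2.874998) / 63 = 2.864546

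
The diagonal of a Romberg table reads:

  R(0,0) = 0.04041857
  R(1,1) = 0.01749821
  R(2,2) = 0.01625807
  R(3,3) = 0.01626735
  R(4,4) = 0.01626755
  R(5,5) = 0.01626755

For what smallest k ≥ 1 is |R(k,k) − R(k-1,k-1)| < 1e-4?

k = 3

|R(1,1) − R(0,0)| = 0.02292036 ≥ 1e-4
|R(2,2) − R(1,1)| = 0.00124014 ≥ 1e-4
|R(3,3) − R(2,2)| = 0.00000928 < 1e-4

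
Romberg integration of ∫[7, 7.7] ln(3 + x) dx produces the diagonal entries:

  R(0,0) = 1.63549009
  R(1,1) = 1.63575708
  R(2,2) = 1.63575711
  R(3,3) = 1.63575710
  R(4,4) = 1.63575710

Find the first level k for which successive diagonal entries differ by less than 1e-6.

|R(1,1) − R(0,0)| = 0.00026699 ≥ 1e-6
|R(2,2) − R(1,1)| = 0.00000003 < 1e-6

k = 2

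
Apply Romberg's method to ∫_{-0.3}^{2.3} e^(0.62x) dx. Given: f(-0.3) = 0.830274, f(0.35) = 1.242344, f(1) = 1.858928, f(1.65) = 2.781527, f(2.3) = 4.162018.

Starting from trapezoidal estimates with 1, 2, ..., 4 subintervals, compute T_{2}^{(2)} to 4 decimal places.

5.3738

T_{0}^{(0)} (trapezoid, 1 panel, h=2.6000): 6.489980
T_{1}^{(0)} (trapezoid, 2 panels, h=1.3000): 5.661596
T_{2}^{(0)} (trapezoid, 4 panels, h=0.6500): 5.446314
T_{1}^{(1)} = 5.661596 + (5.661596 − 6.489980)/3 = 5.385468
T_{2}^{(1)} = 5.446314 + (5.446314 − 5.661596)/3 = 5.374553
T_{2}^{(2)} = 5.374553 + (5.374553 − 5.385468)/15 = 5.373825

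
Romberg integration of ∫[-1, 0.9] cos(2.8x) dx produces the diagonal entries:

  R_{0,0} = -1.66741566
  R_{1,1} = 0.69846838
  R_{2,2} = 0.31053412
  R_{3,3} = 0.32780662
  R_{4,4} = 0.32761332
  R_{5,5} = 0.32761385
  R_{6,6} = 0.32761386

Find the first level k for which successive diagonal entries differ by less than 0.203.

k = 3

|R_{1,1} − R_{0,0}| = 2.36588404 ≥ 0.203
|R_{2,2} − R_{1,1}| = 0.38793426 ≥ 0.203
|R_{3,3} − R_{2,2}| = 0.01727250 < 0.203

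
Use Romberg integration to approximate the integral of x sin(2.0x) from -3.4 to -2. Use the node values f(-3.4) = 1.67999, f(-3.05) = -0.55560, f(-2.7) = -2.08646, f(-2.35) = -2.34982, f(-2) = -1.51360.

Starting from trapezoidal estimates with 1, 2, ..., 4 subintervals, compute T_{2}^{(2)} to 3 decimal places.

-1.818

T_{0}^{(0)} (trapezoid, 1 panel, h=1.4000): 0.11647
T_{1}^{(0)} (trapezoid, 2 panels, h=0.7000): -1.40229
T_{2}^{(0)} (trapezoid, 4 panels, h=0.3500): -1.71804
T_{1}^{(1)} = -1.40229 + (-1.40229 − 0.11647)/3 = -1.90854
T_{2}^{(1)} = -1.71804 + (-1.71804 − (-1.40229))/3 = -1.82329
T_{2}^{(2)} = -1.82329 + (-1.82329 − (-1.90854))/15 = -1.81761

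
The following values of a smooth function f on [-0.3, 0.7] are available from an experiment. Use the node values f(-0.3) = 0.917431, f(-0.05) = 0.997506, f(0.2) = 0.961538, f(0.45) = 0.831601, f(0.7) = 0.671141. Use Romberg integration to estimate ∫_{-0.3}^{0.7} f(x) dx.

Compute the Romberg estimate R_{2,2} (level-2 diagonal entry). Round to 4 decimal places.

R_{0,0} (trapezoid, 1 panel, h=1.0000): 0.794286
R_{1,0} (trapezoid, 2 panels, h=0.5000): 0.877912
R_{2,0} (trapezoid, 4 panels, h=0.2500): 0.896233
R_{1,1} = 0.877912 + (0.877912 − 0.794286)/3 = 0.905787
R_{2,1} = 0.896233 + (0.896233 − 0.877912)/3 = 0.902340
R_{2,2} = 0.902340 + (0.902340 − 0.905787)/15 = 0.902110

0.9021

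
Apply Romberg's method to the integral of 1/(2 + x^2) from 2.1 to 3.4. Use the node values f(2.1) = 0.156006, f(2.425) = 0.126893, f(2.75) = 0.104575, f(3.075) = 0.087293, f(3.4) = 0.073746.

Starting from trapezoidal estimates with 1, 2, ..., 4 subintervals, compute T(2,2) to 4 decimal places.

0.1404

T(0,0) (trapezoid, 1 panel, h=1.3000): 0.149339
T(1,0) (trapezoid, 2 panels, h=0.6500): 0.142643
T(2,0) (trapezoid, 4 panels, h=0.3250): 0.140932
T(1,1) = 0.142643 + (0.142643 − 0.149339)/3 = 0.140411
T(2,1) = 0.140932 + (0.140932 − 0.142643)/3 = 0.140362
T(2,2) = 0.140362 + (0.140362 − 0.140411)/15 = 0.140359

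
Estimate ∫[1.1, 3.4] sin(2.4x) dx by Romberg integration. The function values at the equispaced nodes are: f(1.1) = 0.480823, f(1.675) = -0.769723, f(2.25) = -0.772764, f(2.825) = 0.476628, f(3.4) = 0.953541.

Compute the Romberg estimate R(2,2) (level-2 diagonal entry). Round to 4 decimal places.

R(0,0) (trapezoid, 1 panel, h=2.3000): 1.649519
R(1,0) (trapezoid, 2 panels, h=1.1500): -0.063919
R(2,0) (trapezoid, 4 panels, h=0.5750): -0.200489
R(1,1) = -0.063919 + (-0.063919 − 1.649519)/3 = -0.635065
R(2,1) = -0.200489 + (-0.200489 − (-0.063919))/3 = -0.246012
R(2,2) = -0.246012 + (-0.246012 − (-0.635065))/15 = -0.220075

-0.2201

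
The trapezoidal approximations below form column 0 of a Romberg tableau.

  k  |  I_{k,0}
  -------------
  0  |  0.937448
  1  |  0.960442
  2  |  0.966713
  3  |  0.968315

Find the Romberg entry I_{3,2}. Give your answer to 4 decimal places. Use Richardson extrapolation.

Richardson extrapolation on the trapezoidal column (denominator 4−1=3):
I_{2,1} = (4·0.966713 − 0.960442) / 3 = 0.968803
I_{3,1} = (4·0.968315 − 0.966713) / 3 = 0.968849
I_{3,2} = 0.968849 + (0.968849 − 0.968803)/15 = 0.968852

0.9689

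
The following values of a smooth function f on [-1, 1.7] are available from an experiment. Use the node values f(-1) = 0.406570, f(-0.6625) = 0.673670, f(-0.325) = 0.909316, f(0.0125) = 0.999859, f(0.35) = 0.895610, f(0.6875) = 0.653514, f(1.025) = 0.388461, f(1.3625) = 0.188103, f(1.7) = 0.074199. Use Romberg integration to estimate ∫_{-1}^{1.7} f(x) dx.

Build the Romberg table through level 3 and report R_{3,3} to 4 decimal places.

1.6796

R_{0,0} (trapezoid, 1 panel, h=2.7000): 0.649038
R_{1,0} (trapezoid, 2 panels, h=1.3500): 1.533593
R_{2,0} (trapezoid, 4 panels, h=0.6750): 1.642796
R_{3,0} (trapezoid, 8 panels, h=0.3375): 1.670260
R_{1,1} = 1.533593 + (1.533593 − 0.649038)/3 = 1.828445
R_{2,1} = 1.642796 + (1.642796 − 1.533593)/3 = 1.679197
R_{3,1} = 1.670260 + (1.670260 − 1.642796)/3 = 1.679415
R_{2,2} = 1.679197 + (1.679197 − 1.828445)/15 = 1.669247
R_{3,2} = 1.679415 + (1.679415 − 1.679197)/15 = 1.679430
R_{3,3} = 1.679430 + (1.679430 − 1.669247)/63 = 1.679592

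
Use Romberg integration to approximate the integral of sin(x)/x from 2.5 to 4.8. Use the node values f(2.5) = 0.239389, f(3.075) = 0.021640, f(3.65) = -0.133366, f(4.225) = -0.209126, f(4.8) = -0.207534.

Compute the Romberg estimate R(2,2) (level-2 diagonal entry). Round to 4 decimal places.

-0.1885

R(0,0) (trapezoid, 1 panel, h=2.3000): 0.036633
R(1,0) (trapezoid, 2 panels, h=1.1500): -0.135054
R(2,0) (trapezoid, 4 panels, h=0.5750): -0.175332
R(1,1) = -0.135054 + (-0.135054 − 0.036633)/3 = -0.192283
R(2,1) = -0.175332 + (-0.175332 − (-0.135054))/3 = -0.188758
R(2,2) = -0.188758 + (-0.188758 − (-0.192283))/15 = -0.188523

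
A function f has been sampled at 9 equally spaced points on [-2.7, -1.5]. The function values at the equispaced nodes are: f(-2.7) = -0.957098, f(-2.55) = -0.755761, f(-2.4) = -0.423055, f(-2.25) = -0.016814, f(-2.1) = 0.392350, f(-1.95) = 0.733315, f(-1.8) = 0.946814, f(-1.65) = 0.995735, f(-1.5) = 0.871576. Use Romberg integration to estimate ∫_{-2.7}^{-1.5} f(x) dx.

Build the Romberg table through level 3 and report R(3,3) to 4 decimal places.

R(0,0) (trapezoid, 1 panel, h=1.2000): -0.051313
R(1,0) (trapezoid, 2 panels, h=0.6000): 0.209753
R(2,0) (trapezoid, 4 panels, h=0.3000): 0.262004
R(3,0) (trapezoid, 8 panels, h=0.1500): 0.274473
R(1,1) = 0.209753 + (0.209753 − (-0.051313))/3 = 0.296775
R(2,1) = 0.262004 + (0.262004 − 0.209753)/3 = 0.279421
R(3,1) = 0.274473 + (0.274473 − 0.262004)/3 = 0.278629
R(2,2) = 0.279421 + (0.279421 − 0.296775)/15 = 0.278264
R(3,2) = 0.278629 + (0.278629 − 0.279421)/15 = 0.278576
R(3,3) = 0.278576 + (0.278576 − 0.278264)/63 = 0.278581

0.2786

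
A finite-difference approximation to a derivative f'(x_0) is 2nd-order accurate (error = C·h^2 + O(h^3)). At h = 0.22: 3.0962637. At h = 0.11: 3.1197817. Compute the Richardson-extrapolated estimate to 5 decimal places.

The leading error scales as h^2; refining by a factor of 2 reduces it by 2^2 = 4.
Extrapolated value = (4·A(h/2) − A(h)) / (4 − 1)
= (4·3.1197817 − 3.0962637) / 3
= 9.3828631 / 3 = 3.1276210

3.12762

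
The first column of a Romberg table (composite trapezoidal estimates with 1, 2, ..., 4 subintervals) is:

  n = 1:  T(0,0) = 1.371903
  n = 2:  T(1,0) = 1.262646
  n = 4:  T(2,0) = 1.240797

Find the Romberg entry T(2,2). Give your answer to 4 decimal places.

1.2340

Richardson extrapolation on the trapezoidal column (denominator 4−1=3):
T(1,1) = 1.262646 + (1.262646 − 1.371903)/3 = 1.226227
T(2,1) = 1.240797 + (1.240797 − 1.262646)/3 = 1.233514
T(2,2) = 1.233514 + (1.233514 − 1.226227)/15 = 1.234000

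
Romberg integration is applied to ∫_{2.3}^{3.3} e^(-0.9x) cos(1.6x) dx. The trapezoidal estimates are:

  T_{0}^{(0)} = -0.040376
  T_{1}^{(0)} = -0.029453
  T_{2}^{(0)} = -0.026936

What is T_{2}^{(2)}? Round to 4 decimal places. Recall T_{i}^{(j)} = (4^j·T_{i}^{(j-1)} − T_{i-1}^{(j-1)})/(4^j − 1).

Richardson extrapolation on the trapezoidal column (denominator 4−1=3):
T_{1}^{(1)} = (4·(-0.029453) − (-0.040376)) / 3 = -0.025812
T_{2}^{(1)} = -0.026936 + (-0.026936 − (-0.029453))/3 = -0.026097
T_{2}^{(2)} = (16·(-0.026097) − (-0.025812)) / 15 = -0.026116

-0.0261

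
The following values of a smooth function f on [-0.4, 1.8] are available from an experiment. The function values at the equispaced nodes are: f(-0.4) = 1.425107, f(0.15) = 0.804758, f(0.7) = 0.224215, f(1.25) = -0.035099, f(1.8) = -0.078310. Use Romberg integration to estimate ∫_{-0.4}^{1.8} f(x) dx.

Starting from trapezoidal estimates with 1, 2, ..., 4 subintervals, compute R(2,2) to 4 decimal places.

R(0,0) (trapezoid, 1 panel, h=2.2000): 1.481477
R(1,0) (trapezoid, 2 panels, h=1.1000): 0.987375
R(2,0) (trapezoid, 4 panels, h=0.5500): 0.917000
R(1,1) = 0.987375 + (0.987375 − 1.481477)/3 = 0.822674
R(2,1) = 0.917000 + (0.917000 − 0.987375)/3 = 0.893542
R(2,2) = 0.893542 + (0.893542 − 0.822674)/15 = 0.898267

0.8983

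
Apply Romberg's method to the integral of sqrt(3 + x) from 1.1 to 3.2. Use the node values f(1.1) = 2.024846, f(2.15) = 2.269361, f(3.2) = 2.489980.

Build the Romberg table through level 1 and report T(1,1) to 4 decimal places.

4.7573

T(0,0) (trapezoid, 1 panel, h=2.1000): 4.740567
T(1,0) (trapezoid, 2 panels, h=1.0500): 4.753113
T(1,1) = 4.753113 + (4.753113 − 4.740567)/3 = 4.757295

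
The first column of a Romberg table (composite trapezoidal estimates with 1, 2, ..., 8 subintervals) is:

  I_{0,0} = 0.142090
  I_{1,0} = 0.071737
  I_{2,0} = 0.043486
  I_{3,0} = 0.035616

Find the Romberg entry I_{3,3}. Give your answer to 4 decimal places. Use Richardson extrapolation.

Richardson extrapolation on the trapezoidal column (denominator 4−1=3):
I_{1,1} = 0.071737 + (0.071737 − 0.142090)/3 = 0.048286
I_{2,1} = (4·0.043486 − 0.071737) / 3 = 0.034069
I_{3,1} = 0.035616 + (0.035616 − 0.043486)/3 = 0.032993
I_{2,2} = 0.034069 + (0.034069 − 0.048286)/15 = 0.033121
I_{3,2} = (16·0.032993 − 0.034069) / 15 = 0.032921
I_{3,3} = (64·0.032921 − 0.033121) / 63 = 0.032918

0.0329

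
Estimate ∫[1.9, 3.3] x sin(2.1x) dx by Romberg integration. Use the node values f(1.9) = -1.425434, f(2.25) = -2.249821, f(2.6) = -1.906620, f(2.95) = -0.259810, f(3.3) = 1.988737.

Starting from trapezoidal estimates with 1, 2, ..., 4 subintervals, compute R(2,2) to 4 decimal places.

-1.5438

R(0,0) (trapezoid, 1 panel, h=1.4000): 0.394312
R(1,0) (trapezoid, 2 panels, h=0.7000): -1.137478
R(2,0) (trapezoid, 4 panels, h=0.3500): -1.447110
R(1,1) = -1.137478 + (-1.137478 − 0.394312)/3 = -1.648075
R(2,1) = -1.447110 + (-1.447110 − (-1.137478))/3 = -1.550321
R(2,2) = -1.550321 + (-1.550321 − (-1.648075))/15 = -1.543804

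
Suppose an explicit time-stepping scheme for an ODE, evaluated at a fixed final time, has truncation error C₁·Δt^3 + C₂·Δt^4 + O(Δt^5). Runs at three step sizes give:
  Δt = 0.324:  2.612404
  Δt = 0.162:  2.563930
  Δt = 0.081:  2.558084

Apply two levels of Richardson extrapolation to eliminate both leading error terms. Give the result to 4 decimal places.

2.5573

First eliminate the Δt^3 term (factor 2^3 = 8):
  B₁ = (8·2.563930 − 2.612404)/7 = 2.557005
  B₂ = (8·2.558084 − 2.563930)/7 = 2.557249
Then eliminate the Δt^4 term (factor 2^4 = 16):
  (16·2.557249 − 2.557005)/15 = 2.557265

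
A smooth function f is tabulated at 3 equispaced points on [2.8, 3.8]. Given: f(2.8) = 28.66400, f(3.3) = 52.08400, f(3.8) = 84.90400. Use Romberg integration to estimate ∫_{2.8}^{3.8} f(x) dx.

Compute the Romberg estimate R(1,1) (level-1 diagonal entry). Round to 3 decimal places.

53.651

R(0,0) (trapezoid, 1 panel, h=1.0000): 56.78400
R(1,0) (trapezoid, 2 panels, h=0.5000): 54.43400
R(1,1) = 54.43400 + (54.43400 − 56.78400)/3 = 53.65067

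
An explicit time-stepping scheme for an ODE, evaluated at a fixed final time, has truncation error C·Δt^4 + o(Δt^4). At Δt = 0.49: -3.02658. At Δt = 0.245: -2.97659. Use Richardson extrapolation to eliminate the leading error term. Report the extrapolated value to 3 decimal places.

Extrapolated value = (16·A(Δt/2) − A(Δt)) / (16 − 1)
= (16·(-2.97659) − (-3.02658)) / 15
= -44.59886 / 15 = -2.97326

-2.973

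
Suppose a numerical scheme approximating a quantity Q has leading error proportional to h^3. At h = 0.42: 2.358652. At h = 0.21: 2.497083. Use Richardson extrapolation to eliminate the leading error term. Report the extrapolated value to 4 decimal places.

The leading error scales as h^3; refining by a factor of 2 reduces it by 2^3 = 8.
Extrapolated value = (8·A(h/2) − A(h)) / (8 − 1)
= (8·2.497083 − 2.358652) / 7
= 17.618012 / 7 = 2.516859

2.5169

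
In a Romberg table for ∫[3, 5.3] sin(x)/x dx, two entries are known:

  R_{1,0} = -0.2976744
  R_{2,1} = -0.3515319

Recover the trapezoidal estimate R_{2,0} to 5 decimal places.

-0.33807

From R_{2,1} = (4·R_{2,0} − R_{1,0})/3, solve for R_{2,0}:
4·R_{2,0} = 3·(-0.3515319) + (-0.2976744) = -1.3522701
R_{2,0} = -0.3380675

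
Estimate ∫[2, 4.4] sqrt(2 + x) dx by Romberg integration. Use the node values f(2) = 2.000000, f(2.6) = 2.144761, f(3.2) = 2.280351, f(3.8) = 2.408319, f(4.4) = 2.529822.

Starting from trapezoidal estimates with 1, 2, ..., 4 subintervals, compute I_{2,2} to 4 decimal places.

5.4606

I_{0,0} (trapezoid, 1 panel, h=2.4000): 5.435786
I_{1,0} (trapezoid, 2 panels, h=1.2000): 5.454314
I_{2,0} (trapezoid, 4 panels, h=0.6000): 5.459005
I_{1,1} = 5.454314 + (5.454314 − 5.435786)/3 = 5.460490
I_{2,1} = 5.459005 + (5.459005 − 5.454314)/3 = 5.460569
I_{2,2} = 5.460569 + (5.460569 − 5.460490)/15 = 5.460574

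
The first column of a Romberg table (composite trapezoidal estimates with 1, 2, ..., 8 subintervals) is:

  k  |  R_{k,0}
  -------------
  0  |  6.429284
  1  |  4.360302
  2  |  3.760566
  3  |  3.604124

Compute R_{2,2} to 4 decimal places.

Richardson extrapolation on the trapezoidal column (denominator 4−1=3):
R_{1,1} = 4.360302 + (4.360302 − 6.429284)/3 = 3.670641
R_{2,1} = 3.760566 + (3.760566 − 4.360302)/3 = 3.560654
R_{2,2} = (16·3.560654 − 3.670641) / 15 = 3.553322
(Column j=1 coincides with Simpson's rule on the same nodes.)

3.5533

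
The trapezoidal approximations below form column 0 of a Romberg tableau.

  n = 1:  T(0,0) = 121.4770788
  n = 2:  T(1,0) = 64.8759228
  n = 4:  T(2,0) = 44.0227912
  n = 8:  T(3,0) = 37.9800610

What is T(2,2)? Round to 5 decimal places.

Richardson extrapolation on the trapezoidal column (denominator 4−1=3):
T(1,1) = 64.8759228 + (64.8759228 − 121.4770788)/3 = 46.0088708
T(2,1) = 44.0227912 + (44.0227912 − 64.8759228)/3 = 37.0717473
T(2,2) = (16·37.0717473 − 46.0088708) / 15 = 36.4759391
(Column j=1 coincides with Simpson's rule on the same nodes.)

36.47594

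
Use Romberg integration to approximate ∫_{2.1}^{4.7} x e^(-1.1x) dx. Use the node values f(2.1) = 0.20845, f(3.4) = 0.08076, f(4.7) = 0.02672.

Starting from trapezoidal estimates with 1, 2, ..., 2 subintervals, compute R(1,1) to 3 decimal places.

R(0,0) (trapezoid, 1 panel, h=2.6000): 0.30572
R(1,0) (trapezoid, 2 panels, h=1.3000): 0.25785
R(1,1) = 0.25785 + (0.25785 − 0.30572)/3 = 0.24189

0.242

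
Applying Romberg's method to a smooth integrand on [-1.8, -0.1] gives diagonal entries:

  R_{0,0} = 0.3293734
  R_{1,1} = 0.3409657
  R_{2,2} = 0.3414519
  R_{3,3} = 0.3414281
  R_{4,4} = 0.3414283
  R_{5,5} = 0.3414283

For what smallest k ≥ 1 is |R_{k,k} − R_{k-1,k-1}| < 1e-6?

|R_{1,1} − R_{0,0}| = 0.0115923 ≥ 1e-6
|R_{2,2} − R_{1,1}| = 0.0004862 ≥ 1e-6
|R_{3,3} − R_{2,2}| = 0.0000238 ≥ 1e-6
|R_{4,4} − R_{3,3}| = 0.0000002 < 1e-6

k = 4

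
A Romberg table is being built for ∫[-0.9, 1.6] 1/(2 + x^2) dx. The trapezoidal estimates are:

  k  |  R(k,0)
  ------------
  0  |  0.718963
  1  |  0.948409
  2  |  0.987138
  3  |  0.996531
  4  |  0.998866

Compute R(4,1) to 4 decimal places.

Richardson extrapolation on the trapezoidal column (denominator 4−1=3):
R(4,1) = 0.998866 + (0.998866 − 0.996531)/3 = 0.999644
(Column j=1 coincides with Simpson's rule on the same nodes.)

0.9996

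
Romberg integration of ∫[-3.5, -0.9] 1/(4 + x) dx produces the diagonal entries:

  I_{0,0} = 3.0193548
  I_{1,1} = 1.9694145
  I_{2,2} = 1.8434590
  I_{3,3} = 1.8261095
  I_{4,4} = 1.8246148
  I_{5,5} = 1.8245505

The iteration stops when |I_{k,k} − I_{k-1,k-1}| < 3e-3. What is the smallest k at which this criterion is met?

|I_{1,1} − I_{0,0}| = 1.0499403 ≥ 3e-3
|I_{2,2} − I_{1,1}| = 0.1259555 ≥ 3e-3
|I_{3,3} − I_{2,2}| = 0.0173495 ≥ 3e-3
|I_{4,4} − I_{3,3}| = 0.0014947 < 3e-3

k = 4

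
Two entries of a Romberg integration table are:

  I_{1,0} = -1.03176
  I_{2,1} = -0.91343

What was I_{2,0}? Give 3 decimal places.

From I_{2,1} = (4·I_{2,0} − I_{1,0})/3, solve for I_{2,0}:
4·I_{2,0} = 3·(-0.91343) + (-1.03176) = -3.77205
I_{2,0} = -0.94301

-0.943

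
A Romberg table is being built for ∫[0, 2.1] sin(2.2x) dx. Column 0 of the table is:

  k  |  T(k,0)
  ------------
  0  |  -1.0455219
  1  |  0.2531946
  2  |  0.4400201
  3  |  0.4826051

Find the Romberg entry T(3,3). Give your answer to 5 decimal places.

0.49654

Richardson extrapolation on the trapezoidal column (denominator 4−1=3):
T(1,1) = (4·0.2531946 − (-1.0455219)) / 3 = 0.6861001
T(2,1) = 0.4400201 + (0.4400201 − 0.2531946)/3 = 0.5022953
T(3,1) = (4·0.4826051 − 0.4400201) / 3 = 0.4968001
T(2,2) = 0.5022953 + (0.5022953 − 0.6861001)/15 = 0.4900416
T(3,2) = 0.4968001 + (0.4968001 − 0.5022953)/15 = 0.4964338
T(3,3) = (64·0.4964338 − 0.4900416) / 63 = 0.4965353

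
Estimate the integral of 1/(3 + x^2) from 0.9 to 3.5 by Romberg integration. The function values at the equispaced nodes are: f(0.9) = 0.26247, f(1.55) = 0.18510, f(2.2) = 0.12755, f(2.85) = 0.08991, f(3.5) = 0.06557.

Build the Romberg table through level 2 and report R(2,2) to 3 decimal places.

0.365

R(0,0) (trapezoid, 1 panel, h=2.6000): 0.42645
R(1,0) (trapezoid, 2 panels, h=1.3000): 0.37904
R(2,0) (trapezoid, 4 panels, h=0.6500): 0.36828
R(1,1) = 0.37904 + (0.37904 − 0.42645)/3 = 0.36324
R(2,1) = 0.36828 + (0.36828 − 0.37904)/3 = 0.36469
R(2,2) = 0.36469 + (0.36469 − 0.36324)/15 = 0.36479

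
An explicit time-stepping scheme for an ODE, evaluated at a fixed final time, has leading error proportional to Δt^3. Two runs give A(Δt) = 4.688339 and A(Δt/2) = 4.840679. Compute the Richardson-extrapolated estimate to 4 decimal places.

The leading error scales as Δt^3; refining by a factor of 2 reduces it by 2^3 = 8.
Extrapolated value = (8·A(Δt/2) − A(Δt)) / (8 − 1)
= (8·4.840679 − 4.688339) / 7
= 34.037093 / 7 = 4.862442

4.8624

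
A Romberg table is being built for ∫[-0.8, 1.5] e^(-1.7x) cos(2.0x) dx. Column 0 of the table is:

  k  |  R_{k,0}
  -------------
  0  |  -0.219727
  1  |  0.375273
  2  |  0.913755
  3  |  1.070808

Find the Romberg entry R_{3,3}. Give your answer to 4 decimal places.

R_{1,1} = (4·0.375273 − (-0.219727)) / 3 = 0.573606
R_{2,1} = 0.913755 + (0.913755 − 0.375273)/3 = 1.093249
R_{3,1} = 1.070808 + (1.070808 − 0.913755)/3 = 1.123159
R_{2,2} = (16·1.093249 − 0.573606) / 15 = 1.127892
R_{3,2} = (16·1.123159 − 1.093249) / 15 = 1.125153
R_{3,3} = (64·1.125153 − 1.127892) / 63 = 1.125110
(Column j=1 coincides with Simpson's rule on the same nodes.)

1.1251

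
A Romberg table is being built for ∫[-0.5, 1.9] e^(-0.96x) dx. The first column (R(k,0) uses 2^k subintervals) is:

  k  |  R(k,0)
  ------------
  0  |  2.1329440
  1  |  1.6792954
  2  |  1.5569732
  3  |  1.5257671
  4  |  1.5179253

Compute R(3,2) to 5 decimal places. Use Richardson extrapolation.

1.51531

R(2,1) = (4·1.5569732 − 1.6792954) / 3 = 1.5161991
R(3,1) = 1.5257671 + (1.5257671 − 1.5569732)/3 = 1.5153651
R(3,2) = (16·1.5153651 − 1.5161991) / 15 = 1.5153095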